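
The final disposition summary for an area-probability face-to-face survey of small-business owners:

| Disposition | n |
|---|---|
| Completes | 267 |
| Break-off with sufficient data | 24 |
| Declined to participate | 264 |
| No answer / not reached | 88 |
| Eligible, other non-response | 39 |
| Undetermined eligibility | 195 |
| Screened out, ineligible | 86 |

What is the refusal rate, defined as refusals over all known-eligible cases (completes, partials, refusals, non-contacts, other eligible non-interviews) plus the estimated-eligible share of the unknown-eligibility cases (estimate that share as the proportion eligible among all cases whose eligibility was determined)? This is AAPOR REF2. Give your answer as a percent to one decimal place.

30.9%

Numerator → 264
Known eligible → 267 + 24 + 264 + 88 + 39 = 682
e = 682 / (682 + 86) = 682 / 768 = 0.8880
Estimated eligible among unknowns → 0.8880 × 195 = 173.16
Denom → 682 + 173.16 = 855.16
REF2 = 264 / 855.16 = 0.3087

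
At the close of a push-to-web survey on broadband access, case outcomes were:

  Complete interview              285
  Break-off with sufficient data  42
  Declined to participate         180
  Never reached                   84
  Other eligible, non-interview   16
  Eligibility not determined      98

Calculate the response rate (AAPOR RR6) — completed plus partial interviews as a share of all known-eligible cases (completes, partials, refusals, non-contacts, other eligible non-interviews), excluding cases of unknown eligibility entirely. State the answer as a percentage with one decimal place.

Top: 285 + 42 = 327
Denom: 285 + 42 + 180 + 84 + 16 = 607
RR6 = 327 / 607 = 0.5387

53.9%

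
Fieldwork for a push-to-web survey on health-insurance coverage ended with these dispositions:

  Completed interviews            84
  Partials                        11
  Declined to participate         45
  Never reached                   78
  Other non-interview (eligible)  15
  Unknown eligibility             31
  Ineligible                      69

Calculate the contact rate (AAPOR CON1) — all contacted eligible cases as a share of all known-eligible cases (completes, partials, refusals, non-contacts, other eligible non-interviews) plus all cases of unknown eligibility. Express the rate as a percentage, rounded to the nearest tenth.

58.7%

Top: 84 + 11 + 45 + 15 = 155
Denom: 84 + 11 + 45 + 78 + 15 + 31 = 264
CON1 = 155 / 264 = 0.5871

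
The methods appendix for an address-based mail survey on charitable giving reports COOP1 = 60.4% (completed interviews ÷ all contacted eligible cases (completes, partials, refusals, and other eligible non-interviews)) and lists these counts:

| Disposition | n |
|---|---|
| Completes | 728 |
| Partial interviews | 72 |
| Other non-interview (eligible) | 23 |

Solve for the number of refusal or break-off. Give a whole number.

COOP1 = 728 / D = 0.604
D = 728 / 0.604 = 1205.3
Other denominator terms total 823
refusal or break-off = 1205.3 − 823 ≈ 382

382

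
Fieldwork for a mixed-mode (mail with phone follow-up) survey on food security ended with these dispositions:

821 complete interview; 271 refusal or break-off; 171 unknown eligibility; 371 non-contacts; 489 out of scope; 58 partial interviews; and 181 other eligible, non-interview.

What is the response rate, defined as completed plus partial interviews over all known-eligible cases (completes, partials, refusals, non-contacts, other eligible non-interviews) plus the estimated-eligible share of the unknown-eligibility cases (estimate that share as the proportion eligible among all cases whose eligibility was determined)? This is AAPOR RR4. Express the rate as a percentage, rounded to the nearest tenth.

Num → 821 + 58 = 879
Known eligible → 821 + 58 + 271 + 371 + 181 = 1702
e = 1702 / (1702 + 489) = 1702 / 2191 = 0.7768
e × U → 0.7768 × 171 = 132.83
Denominator → 1702 + 132.83 = 1834.83
RR4 = 879 / 1834.83 = 0.4791

47.9%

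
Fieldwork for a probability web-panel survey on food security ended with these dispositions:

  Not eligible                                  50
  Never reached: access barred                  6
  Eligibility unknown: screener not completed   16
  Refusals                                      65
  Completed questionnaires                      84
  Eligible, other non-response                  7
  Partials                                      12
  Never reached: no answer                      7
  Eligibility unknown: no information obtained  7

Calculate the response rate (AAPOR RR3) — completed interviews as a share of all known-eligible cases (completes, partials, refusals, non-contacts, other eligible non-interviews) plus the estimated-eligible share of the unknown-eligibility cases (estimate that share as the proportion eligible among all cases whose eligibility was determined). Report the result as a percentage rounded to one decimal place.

No answer / not reached = 7 + 6 = 13
Eligibility not determined = 16 + 7 = 23
Num = 84
Determined eligible = 84 + 12 + 65 + 13 + 7 = 181
e = 181 / (181 + 50) = 181 / 231 = 0.7835
Estimated eligible among unknowns = 0.7835 × 23 = 18.02
Denominator = 181 + 18.02 = 199.02
RR3 = 84 / 199.02 = 0.4221

42.2%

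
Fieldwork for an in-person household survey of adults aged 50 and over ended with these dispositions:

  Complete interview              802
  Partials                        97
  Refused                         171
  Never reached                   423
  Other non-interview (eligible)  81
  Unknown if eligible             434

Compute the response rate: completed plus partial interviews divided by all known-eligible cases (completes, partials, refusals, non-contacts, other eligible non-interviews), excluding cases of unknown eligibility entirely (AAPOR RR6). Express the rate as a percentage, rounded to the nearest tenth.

Top = 802 + 97 = 899
Denom = 802 + 97 + 171 + 423 + 81 = 1574
RR6 = 899 / 1574 = 0.5712

57.1%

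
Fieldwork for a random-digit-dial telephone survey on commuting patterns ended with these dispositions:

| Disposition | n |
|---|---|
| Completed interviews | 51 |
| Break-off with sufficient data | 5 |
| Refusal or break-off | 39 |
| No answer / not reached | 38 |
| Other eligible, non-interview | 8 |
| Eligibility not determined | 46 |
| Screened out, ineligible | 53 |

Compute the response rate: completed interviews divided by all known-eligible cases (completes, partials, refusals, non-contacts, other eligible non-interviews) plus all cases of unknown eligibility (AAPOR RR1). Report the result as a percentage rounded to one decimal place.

Top: 51
Denom: 51 + 5 + 39 + 38 + 8 + 46 = 187
RR1 = 51 / 187 = 0.2727

27.3%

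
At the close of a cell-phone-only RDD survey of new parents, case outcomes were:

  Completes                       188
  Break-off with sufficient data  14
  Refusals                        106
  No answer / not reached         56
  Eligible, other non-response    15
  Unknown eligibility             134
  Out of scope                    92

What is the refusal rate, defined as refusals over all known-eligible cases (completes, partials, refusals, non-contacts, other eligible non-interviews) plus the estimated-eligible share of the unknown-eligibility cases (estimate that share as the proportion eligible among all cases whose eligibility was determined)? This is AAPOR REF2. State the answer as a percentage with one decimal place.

Top → 106
Known eligible → 188 + 14 + 106 + 56 + 15 = 379
e = 379 / (379 + 92) = 379 / 471 = 0.8047
Estimated eligible among unknowns → 0.8047 × 134 = 107.83
Base → 379 + 107.83 = 486.83
REF2 = 106 / 486.83 = 0.2177

21.8%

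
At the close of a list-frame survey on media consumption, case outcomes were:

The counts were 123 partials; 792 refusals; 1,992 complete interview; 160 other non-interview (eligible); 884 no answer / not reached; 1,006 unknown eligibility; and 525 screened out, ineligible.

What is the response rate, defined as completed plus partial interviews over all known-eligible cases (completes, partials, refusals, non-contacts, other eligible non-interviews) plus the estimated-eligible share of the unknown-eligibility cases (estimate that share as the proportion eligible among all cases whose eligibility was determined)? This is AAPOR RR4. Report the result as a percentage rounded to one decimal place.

Num = 1992 + 123 = 2115
Determined eligible = 1992 + 123 + 792 + 884 + 160 = 3951
e = 3951 / (3951 + 525) = 3951 / 4476 = 0.8827
Estimated eligible among unknowns = 0.8827 × 1006 = 888.00
Base = 3951 + 888.00 = 4839.00
RR4 = 2115 / 4839.00 = 0.4371

43.7%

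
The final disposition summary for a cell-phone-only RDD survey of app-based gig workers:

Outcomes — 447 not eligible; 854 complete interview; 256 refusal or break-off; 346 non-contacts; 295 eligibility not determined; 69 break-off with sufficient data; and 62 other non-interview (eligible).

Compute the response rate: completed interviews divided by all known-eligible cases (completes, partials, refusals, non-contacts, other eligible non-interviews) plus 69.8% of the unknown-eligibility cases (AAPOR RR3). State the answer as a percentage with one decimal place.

Numerator → 854
Eligible (known) → 854 + 69 + 256 + 346 + 62 = 1587
Estimated eligible among unknowns → 0.6980 × 295 = 205.91
Denominator → 1587 + 205.91 = 1792.91
RR3 = 854 / 1792.91 = 0.4763

47.6%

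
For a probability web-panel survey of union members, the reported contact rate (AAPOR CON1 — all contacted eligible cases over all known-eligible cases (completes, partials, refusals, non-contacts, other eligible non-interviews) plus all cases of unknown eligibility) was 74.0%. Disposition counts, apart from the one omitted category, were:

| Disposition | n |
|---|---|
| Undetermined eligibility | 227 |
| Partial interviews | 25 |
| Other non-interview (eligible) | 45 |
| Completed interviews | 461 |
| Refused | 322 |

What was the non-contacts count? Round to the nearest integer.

Top: 461 + 25 + 322 + 45 = 853
CON1 = 853 / D = 0.740
D = 853 / 0.740 = 1152.7
Rest of base = 1080
non-contacts = 1152.7 − 1080 ≈ 73

73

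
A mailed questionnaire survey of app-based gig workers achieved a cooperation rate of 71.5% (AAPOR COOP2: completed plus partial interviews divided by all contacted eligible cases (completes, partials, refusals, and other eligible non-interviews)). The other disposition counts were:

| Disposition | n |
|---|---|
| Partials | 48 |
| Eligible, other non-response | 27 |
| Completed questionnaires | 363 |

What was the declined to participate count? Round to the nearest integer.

137

Num → 363 + 48 = 411
COOP2 = 411 / D = 0.715
D = 411 / 0.715 = 574.8
Rest of base = 438
declined to participate = 574.8 − 438 ≈ 137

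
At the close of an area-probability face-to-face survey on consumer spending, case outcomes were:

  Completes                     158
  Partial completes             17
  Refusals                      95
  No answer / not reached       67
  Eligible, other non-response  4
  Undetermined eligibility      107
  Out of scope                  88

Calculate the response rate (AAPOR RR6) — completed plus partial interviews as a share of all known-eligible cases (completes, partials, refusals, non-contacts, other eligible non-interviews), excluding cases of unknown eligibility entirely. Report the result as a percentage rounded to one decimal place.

Num → 158 + 17 = 175
Base → 158 + 17 + 95 + 67 + 4 = 341
RR6 = 175 / 341 = 0.5132

51.3%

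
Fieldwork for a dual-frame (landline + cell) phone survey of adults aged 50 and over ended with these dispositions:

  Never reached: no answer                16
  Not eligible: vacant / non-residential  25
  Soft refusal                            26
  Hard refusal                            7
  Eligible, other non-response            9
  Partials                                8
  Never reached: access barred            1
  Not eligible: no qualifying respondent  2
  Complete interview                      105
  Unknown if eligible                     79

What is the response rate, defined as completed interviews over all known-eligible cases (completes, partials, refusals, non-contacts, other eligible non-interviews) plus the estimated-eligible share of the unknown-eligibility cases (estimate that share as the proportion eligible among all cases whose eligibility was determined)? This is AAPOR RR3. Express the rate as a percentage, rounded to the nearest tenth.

Refused = 7 + 26 = 33
Non-contacts = 16 + 1 = 17
Screened out, ineligible = 2 + 25 = 27
Top: 105
Determined eligible: 105 + 8 + 33 + 17 + 9 = 172
e = 172 / (172 + 27) = 172 / 199 = 0.8643
Eligible share of unknowns: 0.8643 × 79 = 68.28
Denominator: 172 + 68.28 = 240.28
RR3 = 105 / 240.28 = 0.4370

43.7%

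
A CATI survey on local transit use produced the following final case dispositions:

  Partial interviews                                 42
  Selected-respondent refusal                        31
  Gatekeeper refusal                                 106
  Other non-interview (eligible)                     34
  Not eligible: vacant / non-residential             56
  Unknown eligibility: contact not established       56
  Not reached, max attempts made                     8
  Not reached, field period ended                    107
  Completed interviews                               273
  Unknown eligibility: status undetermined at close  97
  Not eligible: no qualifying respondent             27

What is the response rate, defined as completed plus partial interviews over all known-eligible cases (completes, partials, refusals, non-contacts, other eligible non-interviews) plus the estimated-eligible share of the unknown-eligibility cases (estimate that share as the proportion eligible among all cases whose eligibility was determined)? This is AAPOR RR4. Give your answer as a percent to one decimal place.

42.8%

Refused = 106 + 31 = 137
No answer / not reached = 107 + 8 = 115
Unknown if eligible = 56 + 97 = 153
Out of scope = 27 + 56 = 83
Top: 273 + 42 = 315
Known eligible: 273 + 42 + 137 + 115 + 34 = 601
e = 601 / (601 + 83) = 601 / 684 = 0.8787
e × U: 0.8787 × 153 = 134.44
Base: 601 + 134.44 = 735.44
RR4 = 315 / 735.44 = 0.4283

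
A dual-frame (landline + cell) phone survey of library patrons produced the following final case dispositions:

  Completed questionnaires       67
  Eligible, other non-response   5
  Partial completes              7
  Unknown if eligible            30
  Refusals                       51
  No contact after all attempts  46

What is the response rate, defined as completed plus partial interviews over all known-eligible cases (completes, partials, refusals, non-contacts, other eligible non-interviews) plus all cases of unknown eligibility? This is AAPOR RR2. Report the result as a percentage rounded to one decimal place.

35.9%

Num → 67 + 7 = 74
Denominator → 67 + 7 + 51 + 46 + 5 + 30 = 206
RR2 = 74 / 206 = 0.3592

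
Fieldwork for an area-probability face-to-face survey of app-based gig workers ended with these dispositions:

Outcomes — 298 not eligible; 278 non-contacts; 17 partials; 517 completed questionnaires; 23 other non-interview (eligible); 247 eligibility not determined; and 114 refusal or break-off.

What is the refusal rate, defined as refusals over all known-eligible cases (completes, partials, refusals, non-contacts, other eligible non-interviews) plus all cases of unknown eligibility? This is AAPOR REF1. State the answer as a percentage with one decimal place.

Top: 114
Base: 517 + 17 + 114 + 278 + 23 + 247 = 1196
REF1 = 114 / 1196 = 0.0953

9.5%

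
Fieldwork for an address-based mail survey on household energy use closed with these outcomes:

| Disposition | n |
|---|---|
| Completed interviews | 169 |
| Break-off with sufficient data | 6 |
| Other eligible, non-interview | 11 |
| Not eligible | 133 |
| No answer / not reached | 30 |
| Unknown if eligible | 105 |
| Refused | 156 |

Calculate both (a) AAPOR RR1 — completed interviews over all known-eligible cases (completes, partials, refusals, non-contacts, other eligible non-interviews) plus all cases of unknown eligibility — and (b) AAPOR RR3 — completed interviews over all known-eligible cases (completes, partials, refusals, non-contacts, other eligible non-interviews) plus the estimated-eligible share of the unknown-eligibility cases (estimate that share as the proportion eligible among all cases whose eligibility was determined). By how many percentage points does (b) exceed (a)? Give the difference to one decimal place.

2.2

Num → 169
Denominator → 169 + 6 + 156 + 30 + 11 + 105 = 477
RR1 = 169 / 477 = 0.3543
Eligible (known) → 169 + 6 + 156 + 30 + 11 = 372
e = 372 / (372 + 133) = 372 / 505 = 0.7366
Eligible share of unknowns → 0.7366 × 105 = 77.34
Denominator → 372 + 77.34 = 449.34
RR3 = 169 / 449.34 = 0.3761
Difference = 37.61 − 35.43 = 2.18 percentage points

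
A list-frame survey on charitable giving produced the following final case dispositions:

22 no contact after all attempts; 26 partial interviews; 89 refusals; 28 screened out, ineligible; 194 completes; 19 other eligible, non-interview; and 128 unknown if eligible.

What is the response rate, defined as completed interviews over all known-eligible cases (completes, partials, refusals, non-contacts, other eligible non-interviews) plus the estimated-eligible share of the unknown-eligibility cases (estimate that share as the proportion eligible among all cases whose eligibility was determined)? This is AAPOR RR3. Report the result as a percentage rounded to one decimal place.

Num → 194
Known eligible → 194 + 26 + 89 + 22 + 19 = 350
e = 350 / (350 + 28) = 350 / 378 = 0.9259
e × U → 0.9259 × 128 = 118.52
Denom → 350 + 118.52 = 468.52
RR3 = 194 / 468.52 = 0.4141

41.4%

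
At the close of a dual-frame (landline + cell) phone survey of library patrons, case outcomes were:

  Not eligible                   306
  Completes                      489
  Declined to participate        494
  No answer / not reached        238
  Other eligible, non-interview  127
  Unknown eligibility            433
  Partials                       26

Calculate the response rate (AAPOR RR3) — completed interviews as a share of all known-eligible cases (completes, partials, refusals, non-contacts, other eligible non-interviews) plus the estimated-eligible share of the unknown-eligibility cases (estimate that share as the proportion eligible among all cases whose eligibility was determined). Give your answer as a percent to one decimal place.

Numerator → 489
Known eligible → 489 + 26 + 494 + 238 + 127 = 1374
e = 1374 / (1374 + 306) = 1374 / 1680 = 0.8179
e × U → 0.8179 × 433 = 354.15
Denom → 1374 + 354.15 = 1728.15
RR3 = 489 / 1728.15 = 0.2830

28.3%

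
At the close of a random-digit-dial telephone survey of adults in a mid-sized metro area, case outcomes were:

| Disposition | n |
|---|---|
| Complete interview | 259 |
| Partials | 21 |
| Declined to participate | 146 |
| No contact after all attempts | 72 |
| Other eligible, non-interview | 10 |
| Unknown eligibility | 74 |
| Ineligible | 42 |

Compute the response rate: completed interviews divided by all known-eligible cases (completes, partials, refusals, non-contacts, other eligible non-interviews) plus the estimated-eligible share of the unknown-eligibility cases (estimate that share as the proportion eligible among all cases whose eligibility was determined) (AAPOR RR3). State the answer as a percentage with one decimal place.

44.9%

Top: 259
Known eligible: 259 + 21 + 146 + 72 + 10 = 508
e = 508 / (508 + 42) = 508 / 550 = 0.9236
e × U: 0.9236 × 74 = 68.35
Denominator: 508 + 68.35 = 576.35
RR3 = 259 / 576.35 = 0.4494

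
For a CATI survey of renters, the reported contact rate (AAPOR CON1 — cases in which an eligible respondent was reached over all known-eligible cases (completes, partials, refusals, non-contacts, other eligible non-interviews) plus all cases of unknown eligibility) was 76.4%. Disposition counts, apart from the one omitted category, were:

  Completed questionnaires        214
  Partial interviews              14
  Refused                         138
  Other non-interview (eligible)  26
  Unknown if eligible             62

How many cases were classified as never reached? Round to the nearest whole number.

59

Num: 214 + 14 + 138 + 26 = 392
CON1 = 392 / D = 0.764
D = 392 / 0.764 = 513.1
Remaining denominator categories sum to 454
never reached = 513.1 − 454 ≈ 59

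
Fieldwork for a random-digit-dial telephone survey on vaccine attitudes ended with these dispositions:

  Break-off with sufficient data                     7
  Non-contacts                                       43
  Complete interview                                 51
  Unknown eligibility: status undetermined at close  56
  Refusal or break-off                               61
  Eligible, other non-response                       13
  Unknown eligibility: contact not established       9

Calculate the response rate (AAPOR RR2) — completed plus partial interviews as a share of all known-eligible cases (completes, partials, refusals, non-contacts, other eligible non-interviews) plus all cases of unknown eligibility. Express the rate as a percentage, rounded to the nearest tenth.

24.2%

Unknown eligibility = 9 + 56 = 65
Numerator = 51 + 7 = 58
Denominator = 51 + 7 + 61 + 43 + 13 + 65 = 240
RR2 = 58 / 240 = 0.2417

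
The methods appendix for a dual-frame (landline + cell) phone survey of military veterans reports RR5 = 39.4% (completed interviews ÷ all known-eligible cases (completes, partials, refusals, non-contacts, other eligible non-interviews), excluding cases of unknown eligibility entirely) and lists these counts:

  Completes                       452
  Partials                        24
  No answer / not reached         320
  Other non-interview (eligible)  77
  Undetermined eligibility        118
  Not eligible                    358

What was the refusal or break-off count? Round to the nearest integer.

274

RR5 = 452 / D = 0.394
D = 452 / 0.394 = 1147.2
Remaining denominator categories sum to 873
refusal or break-off = 1147.2 − 873 ≈ 274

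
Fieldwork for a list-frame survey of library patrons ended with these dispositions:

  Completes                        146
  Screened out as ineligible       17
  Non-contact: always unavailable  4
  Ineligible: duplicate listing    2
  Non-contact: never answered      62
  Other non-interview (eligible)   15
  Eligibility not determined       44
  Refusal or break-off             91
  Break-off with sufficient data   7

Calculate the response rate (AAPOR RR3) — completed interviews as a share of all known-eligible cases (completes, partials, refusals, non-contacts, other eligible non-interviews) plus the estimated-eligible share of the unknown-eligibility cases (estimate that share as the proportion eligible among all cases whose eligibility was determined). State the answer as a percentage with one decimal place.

No contact after all attempts = 62 + 4 = 66
Ineligible = 17 + 2 = 19
Numerator → 146
Known eligible → 146 + 7 + 91 + 66 + 15 = 325
e = 325 / (325 + 19) = 325 / 344 = 0.9448
Estimated eligible among unknowns → 0.9448 × 44 = 41.57
Denom → 325 + 41.57 = 366.57
RR3 = 146 / 366.57 = 0.3983

39.8%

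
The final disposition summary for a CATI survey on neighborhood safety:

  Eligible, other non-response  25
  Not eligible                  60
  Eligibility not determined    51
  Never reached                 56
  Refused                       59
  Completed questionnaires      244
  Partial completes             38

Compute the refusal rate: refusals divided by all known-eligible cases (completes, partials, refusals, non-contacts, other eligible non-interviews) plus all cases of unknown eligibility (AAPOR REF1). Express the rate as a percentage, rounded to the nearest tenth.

12.5%

Top = 59
Denom = 244 + 38 + 59 + 56 + 25 + 51 = 473
REF1 = 59 / 473 = 0.1247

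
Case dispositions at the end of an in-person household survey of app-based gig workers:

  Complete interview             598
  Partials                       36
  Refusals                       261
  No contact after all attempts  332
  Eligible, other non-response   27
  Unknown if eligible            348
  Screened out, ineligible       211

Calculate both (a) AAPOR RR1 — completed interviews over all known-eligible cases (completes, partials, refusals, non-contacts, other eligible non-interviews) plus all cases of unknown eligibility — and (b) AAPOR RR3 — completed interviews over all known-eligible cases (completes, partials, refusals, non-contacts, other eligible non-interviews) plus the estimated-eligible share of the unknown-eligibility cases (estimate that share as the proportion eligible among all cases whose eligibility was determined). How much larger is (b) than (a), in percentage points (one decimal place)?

1.2

Top: 598
Denominator: 598 + 36 + 261 + 332 + 27 + 348 = 1602
RR1 = 598 / 1602 = 0.3733
Known eligible: 598 + 36 + 261 + 332 + 27 = 1254
e = 1254 / (1254 + 211) = 1254 / 1465 = 0.8560
Eligible share of unknowns: 0.8560 × 348 = 297.89
Denominator: 1254 + 297.89 = 1551.89
RR3 = 598 / 1551.89 = 0.3853
Difference = 38.53 − 37.33 = 1.20 percentage points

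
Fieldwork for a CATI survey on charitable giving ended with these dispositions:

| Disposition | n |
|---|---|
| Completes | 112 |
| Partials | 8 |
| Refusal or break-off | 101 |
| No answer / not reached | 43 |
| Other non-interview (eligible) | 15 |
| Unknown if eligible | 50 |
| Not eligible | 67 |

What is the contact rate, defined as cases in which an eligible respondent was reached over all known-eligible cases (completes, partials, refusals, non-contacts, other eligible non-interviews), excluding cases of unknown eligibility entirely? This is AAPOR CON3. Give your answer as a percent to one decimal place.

84.6%

Numerator → 112 + 8 + 101 + 15 = 236
Denominator → 112 + 8 + 101 + 43 + 15 = 279
CON3 = 236 / 279 = 0.8459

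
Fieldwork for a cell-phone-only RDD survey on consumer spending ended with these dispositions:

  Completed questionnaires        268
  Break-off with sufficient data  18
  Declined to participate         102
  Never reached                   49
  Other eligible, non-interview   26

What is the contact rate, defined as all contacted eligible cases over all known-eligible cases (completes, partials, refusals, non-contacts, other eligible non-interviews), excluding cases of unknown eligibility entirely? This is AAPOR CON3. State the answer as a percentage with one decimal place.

89.4%

Numerator → 268 + 18 + 102 + 26 = 414
Base → 268 + 18 + 102 + 49 + 26 = 463
CON3 = 414 / 463 = 0.8942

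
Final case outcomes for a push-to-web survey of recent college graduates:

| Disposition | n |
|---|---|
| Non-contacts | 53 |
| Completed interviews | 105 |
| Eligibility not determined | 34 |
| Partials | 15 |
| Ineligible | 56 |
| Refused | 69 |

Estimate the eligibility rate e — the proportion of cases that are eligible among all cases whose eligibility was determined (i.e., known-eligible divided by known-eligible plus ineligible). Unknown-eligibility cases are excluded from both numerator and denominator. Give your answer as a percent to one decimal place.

Known eligible: 105 + 15 + 69 + 53 = 242
e = 242 / (242 + 56) = 242 / 298 = 0.8121

81.2%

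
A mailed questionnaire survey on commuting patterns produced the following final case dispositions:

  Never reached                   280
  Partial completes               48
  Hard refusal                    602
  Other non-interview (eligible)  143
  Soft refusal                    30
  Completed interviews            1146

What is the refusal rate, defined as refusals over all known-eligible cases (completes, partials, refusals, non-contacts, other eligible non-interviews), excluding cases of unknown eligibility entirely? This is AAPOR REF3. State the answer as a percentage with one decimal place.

28.1%

Refusal or break-off = 602 + 30 = 632
Num: 632
Denom: 1146 + 48 + 632 + 280 + 143 = 2249
REF3 = 632 / 2249 = 0.2810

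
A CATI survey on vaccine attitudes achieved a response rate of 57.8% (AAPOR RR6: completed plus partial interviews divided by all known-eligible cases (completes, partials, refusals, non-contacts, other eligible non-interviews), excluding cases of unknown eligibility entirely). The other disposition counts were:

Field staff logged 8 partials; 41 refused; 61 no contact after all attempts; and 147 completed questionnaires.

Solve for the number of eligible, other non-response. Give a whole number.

11

Top → 147 + 8 = 155
RR6 = 155 / D = 0.578
D = 155 / 0.578 = 268.2
Other denominator terms total 257
eligible, other non-response = 268.2 − 257 ≈ 11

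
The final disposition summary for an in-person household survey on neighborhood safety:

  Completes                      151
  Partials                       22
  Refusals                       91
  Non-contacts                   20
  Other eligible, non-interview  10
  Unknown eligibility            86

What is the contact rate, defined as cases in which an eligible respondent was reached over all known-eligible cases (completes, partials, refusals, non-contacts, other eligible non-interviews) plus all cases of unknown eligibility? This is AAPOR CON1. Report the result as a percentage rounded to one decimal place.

72.1%

Top = 151 + 22 + 91 + 10 = 274
Base = 151 + 22 + 91 + 20 + 10 + 86 = 380
CON1 = 274 / 380 = 0.7211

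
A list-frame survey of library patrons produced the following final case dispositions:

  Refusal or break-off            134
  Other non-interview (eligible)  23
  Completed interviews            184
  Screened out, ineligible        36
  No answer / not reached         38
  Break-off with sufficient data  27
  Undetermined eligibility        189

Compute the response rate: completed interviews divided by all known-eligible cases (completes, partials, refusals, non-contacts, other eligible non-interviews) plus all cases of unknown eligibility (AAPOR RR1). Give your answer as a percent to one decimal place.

30.9%

Top: 184
Denom: 184 + 27 + 134 + 38 + 23 + 189 = 595
RR1 = 184 / 595 = 0.3092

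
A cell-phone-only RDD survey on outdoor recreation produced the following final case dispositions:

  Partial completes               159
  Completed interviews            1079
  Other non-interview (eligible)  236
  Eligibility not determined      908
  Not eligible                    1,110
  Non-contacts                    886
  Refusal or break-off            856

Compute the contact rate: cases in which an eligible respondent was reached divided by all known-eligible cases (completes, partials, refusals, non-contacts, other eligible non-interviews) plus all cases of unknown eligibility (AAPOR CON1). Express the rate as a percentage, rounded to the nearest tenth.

56.5%

Num: 1079 + 159 + 856 + 236 = 2330
Denominator: 1079 + 159 + 856 + 886 + 236 + 908 = 4124
CON1 = 2330 / 4124 = 0.5650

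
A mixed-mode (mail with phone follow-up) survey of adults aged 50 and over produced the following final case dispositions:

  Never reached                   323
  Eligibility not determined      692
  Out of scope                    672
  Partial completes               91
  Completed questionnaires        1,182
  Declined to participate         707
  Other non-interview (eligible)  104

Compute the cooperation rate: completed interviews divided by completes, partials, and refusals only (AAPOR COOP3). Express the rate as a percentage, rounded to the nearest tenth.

59.7%

Top → 1182
Denominator → 1182 + 91 + 707 = 1980
COOP3 = 1182 / 1980 = 0.5970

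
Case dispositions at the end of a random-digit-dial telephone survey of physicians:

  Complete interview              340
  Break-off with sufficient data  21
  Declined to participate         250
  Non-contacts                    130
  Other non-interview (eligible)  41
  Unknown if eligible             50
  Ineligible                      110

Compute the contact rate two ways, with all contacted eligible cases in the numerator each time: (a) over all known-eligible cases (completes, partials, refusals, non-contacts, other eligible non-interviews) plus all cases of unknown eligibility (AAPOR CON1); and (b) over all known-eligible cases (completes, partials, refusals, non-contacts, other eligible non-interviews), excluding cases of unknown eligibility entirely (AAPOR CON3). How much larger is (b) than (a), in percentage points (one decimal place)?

5.0

Top = 340 + 21 + 250 + 41 = 652
Base = 340 + 21 + 250 + 130 + 41 + 50 = 832
CON1 = 652 / 832 = 0.7837
Base = 340 + 21 + 250 + 130 + 41 = 782
CON3 = 652 / 782 = 0.8338
Difference = 83.38 − 78.37 = 5.01 percentage points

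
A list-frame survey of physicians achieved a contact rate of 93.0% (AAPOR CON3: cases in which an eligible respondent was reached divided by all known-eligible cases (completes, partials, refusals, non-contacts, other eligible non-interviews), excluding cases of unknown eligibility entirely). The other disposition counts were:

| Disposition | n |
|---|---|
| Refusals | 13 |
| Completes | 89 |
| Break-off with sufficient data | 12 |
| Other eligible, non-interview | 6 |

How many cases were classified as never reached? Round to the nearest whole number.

Numerator → 89 + 12 + 13 + 6 = 120
CON3 = 120 / D = 0.930
D = 120 / 0.930 = 129.0
Rest of base = 120
never reached = 129.0 − 120 ≈ 9

9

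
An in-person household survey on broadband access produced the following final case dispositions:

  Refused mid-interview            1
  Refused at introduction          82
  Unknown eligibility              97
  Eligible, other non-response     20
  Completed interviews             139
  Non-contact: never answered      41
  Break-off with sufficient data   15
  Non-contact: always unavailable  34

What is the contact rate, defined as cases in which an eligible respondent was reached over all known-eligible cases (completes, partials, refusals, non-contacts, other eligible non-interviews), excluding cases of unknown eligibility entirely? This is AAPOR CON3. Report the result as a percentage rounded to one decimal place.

Refusals = 82 + 1 = 83
No answer / not reached = 41 + 34 = 75
Numerator: 139 + 15 + 83 + 20 = 257
Denominator: 139 + 15 + 83 + 75 + 20 = 332
CON3 = 257 / 332 = 0.7741

77.4%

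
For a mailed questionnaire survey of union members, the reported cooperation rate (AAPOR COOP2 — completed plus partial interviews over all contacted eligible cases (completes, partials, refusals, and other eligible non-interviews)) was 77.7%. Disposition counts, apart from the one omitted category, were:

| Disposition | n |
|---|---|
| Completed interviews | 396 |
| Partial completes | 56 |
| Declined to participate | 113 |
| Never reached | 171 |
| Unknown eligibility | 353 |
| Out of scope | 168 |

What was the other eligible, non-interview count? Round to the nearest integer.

Numerator: 396 + 56 = 452
COOP2 = 452 / D = 0.777
D = 452 / 0.777 = 581.7
Other denominator terms total 565
other eligible, non-interview = 581.7 − 565 ≈ 17

17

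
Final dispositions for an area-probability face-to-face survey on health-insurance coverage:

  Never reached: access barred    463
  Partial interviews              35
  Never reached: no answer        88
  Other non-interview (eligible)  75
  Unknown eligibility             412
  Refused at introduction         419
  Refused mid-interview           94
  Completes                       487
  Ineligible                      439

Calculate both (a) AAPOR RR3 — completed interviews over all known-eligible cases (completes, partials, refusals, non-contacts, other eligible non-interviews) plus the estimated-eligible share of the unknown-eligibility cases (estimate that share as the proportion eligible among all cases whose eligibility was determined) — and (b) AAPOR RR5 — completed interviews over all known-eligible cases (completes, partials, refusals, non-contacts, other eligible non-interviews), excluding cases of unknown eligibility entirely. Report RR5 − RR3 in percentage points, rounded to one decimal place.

4.8

Refused = 419 + 94 = 513
Never reached = 88 + 463 = 551
Top → 487
Known eligible → 487 + 35 + 513 + 551 + 75 = 1661
e = 1661 / (1661 + 439) = 1661 / 2100 = 0.7910
e × U → 0.7910 × 412 = 325.89
Base → 1661 + 325.89 = 1986.89
RR3 = 487 / 1986.89 = 0.2451
Base → 487 + 35 + 513 + 551 + 75 = 1661
RR5 = 487 / 1661 = 0.2932
Difference = 29.32 − 24.51 = 4.81 percentage points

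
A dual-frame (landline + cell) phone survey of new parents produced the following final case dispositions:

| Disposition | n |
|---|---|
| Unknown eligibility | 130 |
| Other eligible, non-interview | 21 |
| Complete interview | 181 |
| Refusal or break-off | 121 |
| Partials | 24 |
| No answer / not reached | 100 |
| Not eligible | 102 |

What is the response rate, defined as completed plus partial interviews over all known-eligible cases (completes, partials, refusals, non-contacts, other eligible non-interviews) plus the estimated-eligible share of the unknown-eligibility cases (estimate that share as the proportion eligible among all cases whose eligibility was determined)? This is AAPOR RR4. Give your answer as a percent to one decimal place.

37.1%

Num = 181 + 24 = 205
Known eligible = 181 + 24 + 121 + 100 + 21 = 447
e = 447 / (447 + 102) = 447 / 549 = 0.8142
Estimated eligible among unknowns = 0.8142 × 130 = 105.85
Base = 447 + 105.85 = 552.85
RR4 = 205 / 552.85 = 0.3708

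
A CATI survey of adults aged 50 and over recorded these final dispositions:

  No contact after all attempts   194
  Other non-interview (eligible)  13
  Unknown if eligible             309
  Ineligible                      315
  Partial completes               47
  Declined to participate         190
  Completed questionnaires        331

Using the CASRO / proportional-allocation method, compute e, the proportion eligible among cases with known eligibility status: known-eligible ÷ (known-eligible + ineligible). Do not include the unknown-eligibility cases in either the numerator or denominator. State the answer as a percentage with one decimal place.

71.1%

Eligible (known) = 331 + 47 + 190 + 194 + 13 = 775
e = 775 / (775 + 315) = 775 / 1090 = 0.7110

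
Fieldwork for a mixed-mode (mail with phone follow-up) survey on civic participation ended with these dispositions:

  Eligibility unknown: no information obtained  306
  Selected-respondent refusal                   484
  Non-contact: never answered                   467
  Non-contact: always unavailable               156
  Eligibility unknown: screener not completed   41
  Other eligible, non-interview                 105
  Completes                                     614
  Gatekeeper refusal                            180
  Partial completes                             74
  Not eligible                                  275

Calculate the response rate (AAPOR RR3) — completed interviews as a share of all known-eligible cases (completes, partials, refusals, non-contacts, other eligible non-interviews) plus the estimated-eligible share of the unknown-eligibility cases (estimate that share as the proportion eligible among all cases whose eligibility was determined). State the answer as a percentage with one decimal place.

Declined to participate = 180 + 484 = 664
Never reached = 467 + 156 = 623
Unknown if eligible = 41 + 306 = 347
Top = 614
Determined eligible = 614 + 74 + 664 + 623 + 105 = 2080
e = 2080 / (2080 + 275) = 2080 / 2355 = 0.8832
Eligible share of unknowns = 0.8832 × 347 = 306.47
Base = 2080 + 306.47 = 2386.47
RR3 = 614 / 2386.47 = 0.2573

25.7%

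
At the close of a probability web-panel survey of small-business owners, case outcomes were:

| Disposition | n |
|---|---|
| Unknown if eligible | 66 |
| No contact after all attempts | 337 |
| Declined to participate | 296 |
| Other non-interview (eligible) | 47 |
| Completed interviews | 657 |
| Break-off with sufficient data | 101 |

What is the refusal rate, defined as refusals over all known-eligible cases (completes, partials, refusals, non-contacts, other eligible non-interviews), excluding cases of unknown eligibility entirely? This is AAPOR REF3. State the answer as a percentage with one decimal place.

Num: 296
Denominator: 657 + 101 + 296 + 337 + 47 = 1438
REF3 = 296 / 1438 = 0.2058

20.6%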